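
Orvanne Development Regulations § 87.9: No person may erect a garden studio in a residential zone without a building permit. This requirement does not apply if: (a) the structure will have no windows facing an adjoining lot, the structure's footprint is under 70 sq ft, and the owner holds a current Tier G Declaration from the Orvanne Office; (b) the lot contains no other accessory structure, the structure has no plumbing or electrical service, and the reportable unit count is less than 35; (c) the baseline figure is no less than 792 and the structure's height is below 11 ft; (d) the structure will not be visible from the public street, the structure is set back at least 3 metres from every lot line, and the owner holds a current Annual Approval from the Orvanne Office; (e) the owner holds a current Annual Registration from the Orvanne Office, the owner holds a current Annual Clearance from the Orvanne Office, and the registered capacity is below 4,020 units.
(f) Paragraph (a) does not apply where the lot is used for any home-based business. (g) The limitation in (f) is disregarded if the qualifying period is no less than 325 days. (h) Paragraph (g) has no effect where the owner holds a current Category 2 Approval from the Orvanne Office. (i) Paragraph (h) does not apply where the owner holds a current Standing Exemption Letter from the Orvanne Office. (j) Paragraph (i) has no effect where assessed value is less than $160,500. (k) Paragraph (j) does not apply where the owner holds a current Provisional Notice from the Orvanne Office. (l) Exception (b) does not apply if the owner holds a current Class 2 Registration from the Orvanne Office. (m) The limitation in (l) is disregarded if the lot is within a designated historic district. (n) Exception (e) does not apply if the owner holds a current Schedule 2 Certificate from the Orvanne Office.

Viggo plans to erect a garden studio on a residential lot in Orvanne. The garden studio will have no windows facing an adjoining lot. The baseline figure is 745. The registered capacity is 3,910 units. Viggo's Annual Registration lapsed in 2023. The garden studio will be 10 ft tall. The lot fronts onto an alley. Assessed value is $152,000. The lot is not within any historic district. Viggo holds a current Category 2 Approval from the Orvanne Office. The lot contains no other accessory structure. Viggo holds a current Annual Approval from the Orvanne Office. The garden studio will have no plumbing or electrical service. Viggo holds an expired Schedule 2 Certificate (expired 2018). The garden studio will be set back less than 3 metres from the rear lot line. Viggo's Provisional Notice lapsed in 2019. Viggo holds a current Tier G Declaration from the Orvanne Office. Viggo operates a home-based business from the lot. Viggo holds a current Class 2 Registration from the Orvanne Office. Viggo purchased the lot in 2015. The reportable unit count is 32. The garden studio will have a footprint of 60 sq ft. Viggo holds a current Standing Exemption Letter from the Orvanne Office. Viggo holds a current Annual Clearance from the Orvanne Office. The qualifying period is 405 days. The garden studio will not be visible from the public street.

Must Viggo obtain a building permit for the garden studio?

Exception (a): no windows face an adjoining lot; the structure's footprint is 60 sq ft, under the 70 sq ft limit; a current Tier G Declaration is held — every condition holds. However, paragraphs (f)–(k) must be considered: (f) operates — a home-based business operates on the lot. (g) would limit (f) — the qualifying period is 405 days, meeting the 325 days threshold — but (h) sets (g) aside: (h) operates against (g): a current Category 2 Approval is held. (i) is triggered (a current Standing Exemption Letter is held), but is set aside by (j): (j) operates — assessed value is $152,000, less than the $160,500 limit. (k) is not engaged (the Provisional Notice is not current), so (j) stands. Exception (a) does not apply.
Exception (b)'s conditions are all satisfied: the lot has no other accessory structure; there is no plumbing or electrical service; the reportable unit count is 32, less than the 35 limit. However, paragraphs (l)–(m) must be considered: (l) operates against (b): a current Class 2 Registration is held. (m) is not triggered (the lot is not in a historic district), so (l) stands. (b) is therefore removed.
Exception (c) fails — the baseline figure is 745, short of 792.
Exception (d) does not apply: the rear setback is under 3 m.
Exception (e) does not apply: no current Annual Registration is held.
Every exception is unavailable, so the rule governs.

Yes — Viggo must obtain a building permit.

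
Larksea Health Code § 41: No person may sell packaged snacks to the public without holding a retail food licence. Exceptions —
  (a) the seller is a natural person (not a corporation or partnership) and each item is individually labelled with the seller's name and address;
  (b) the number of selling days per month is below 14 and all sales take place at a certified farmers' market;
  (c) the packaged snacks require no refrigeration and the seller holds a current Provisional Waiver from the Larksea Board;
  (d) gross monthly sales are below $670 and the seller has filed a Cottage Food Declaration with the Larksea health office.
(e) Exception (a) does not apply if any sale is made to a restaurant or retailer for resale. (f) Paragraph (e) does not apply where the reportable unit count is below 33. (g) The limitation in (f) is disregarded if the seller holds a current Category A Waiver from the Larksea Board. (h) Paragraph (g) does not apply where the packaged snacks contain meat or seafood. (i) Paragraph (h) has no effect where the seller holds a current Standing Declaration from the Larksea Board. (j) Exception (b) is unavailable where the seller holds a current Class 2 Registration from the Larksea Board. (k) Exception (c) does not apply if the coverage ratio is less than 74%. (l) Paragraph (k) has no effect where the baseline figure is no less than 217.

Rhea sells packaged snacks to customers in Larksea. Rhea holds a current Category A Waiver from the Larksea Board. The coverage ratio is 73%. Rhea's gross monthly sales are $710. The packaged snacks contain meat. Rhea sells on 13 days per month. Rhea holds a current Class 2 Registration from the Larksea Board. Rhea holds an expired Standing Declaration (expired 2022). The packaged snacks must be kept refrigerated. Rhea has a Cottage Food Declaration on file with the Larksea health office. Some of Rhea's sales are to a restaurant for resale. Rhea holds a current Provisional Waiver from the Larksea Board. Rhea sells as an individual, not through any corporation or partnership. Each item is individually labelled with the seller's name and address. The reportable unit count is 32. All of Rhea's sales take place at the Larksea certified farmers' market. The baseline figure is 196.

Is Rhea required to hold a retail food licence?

No — exception (a) applies; Rhea is not required to hold a retail food licence.

Exception (a)'s conditions are all satisfied: the seller is a natural person; items are individually labelled. As to paragraphs (e)–(i): (e) is triggered (some sales are to a restaurant for resale), but yields to (f): (f) operates against (e): the reportable unit count is 32, below the 33 limit. (g) is engaged (a current Category A Waiver is held), but is set aside by (h): (h) operates against (g): the packaged snacks contain meat. (i), which would lift (h), is not triggered — the Standing Declaration is not current. Exception (a) stands.
Exception (b)'s conditions are all satisfied: the number of selling days per month is 13, below the 14 limit; all sales are at a certified farmers' market. But applying paragraph (j): (j) operates against (b): a current Class 2 Registration is held. So (b) is unavailable.
Exception (c) requires that the packaged snacks require no refrigeration; but the packaged snacks require refrigeration, so (c) is unavailable.
Exception (d) does not apply: gross monthly sales are $710, not below $670.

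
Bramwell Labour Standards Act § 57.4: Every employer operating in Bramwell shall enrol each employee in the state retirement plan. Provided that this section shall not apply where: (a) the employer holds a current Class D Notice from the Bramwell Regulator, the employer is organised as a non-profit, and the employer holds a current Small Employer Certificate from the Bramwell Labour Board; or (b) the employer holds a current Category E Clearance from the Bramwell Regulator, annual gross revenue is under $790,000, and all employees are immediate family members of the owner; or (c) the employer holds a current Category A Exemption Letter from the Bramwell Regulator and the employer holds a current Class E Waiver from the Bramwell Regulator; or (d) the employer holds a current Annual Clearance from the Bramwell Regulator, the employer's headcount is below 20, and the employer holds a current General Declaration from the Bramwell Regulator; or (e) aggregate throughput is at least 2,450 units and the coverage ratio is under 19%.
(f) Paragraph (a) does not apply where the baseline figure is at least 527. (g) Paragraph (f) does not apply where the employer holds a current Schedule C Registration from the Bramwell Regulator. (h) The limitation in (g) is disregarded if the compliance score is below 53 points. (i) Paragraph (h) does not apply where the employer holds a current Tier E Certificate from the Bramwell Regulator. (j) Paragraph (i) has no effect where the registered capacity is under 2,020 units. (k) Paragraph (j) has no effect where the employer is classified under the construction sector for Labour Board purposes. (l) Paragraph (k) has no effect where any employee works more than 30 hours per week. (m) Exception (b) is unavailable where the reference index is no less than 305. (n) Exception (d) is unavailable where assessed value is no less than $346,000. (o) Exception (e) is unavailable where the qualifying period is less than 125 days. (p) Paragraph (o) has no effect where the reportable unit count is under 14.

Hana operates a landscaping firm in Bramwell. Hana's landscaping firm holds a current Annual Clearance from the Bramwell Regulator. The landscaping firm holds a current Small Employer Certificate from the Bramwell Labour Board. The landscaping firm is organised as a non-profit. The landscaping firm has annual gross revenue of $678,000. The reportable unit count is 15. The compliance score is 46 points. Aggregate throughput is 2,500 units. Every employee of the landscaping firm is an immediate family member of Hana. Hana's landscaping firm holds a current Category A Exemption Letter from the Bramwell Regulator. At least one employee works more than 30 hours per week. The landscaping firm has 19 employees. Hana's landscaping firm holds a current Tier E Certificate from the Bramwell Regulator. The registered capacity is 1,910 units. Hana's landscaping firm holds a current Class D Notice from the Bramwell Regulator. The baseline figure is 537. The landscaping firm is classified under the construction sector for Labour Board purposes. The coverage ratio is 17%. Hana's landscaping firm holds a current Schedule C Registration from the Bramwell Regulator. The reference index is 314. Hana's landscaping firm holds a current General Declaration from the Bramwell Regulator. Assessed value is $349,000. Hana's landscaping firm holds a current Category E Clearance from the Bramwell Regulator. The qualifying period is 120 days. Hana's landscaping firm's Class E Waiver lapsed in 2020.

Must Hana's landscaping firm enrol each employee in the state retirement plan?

Yes — Hana's landscaping firm must enrol each employee in the state retirement plan.

Exception (a) is satisfied on its face — a current Class D Notice is held; the employer is a non-profit; a current Small Employer Certificate is held. But applying paragraphs (f)–(l): (f) operates against (a): the baseline figure is 537, meeting the 527 threshold. (g) is triggered (a current Schedule C Registration is held), but is displaced by (h): (h) operates against (g): the compliance score is 46 points, below the 53 points limit. (i) would limit (h) — a current Tier E Certificate is held — but (j) sets (i) aside: (j) is engaged — the registered capacity is 1,910 units, under the 2,020 units limit. (k) is engaged (the landscaping firm is classified under the construction sector), but is displaced by (l): (l) operates against (k): at least one employee exceeds 30 hours/week. Exception (a) does not apply.
Exception (b): a current Category E Clearance is held; annual gross revenue is $678,000, under the $790,000 limit; every employee is an immediate family member — every condition holds. However, paragraph (m) must be considered: (m) operates against (b): the reference index is 314, meeting the 305 threshold. So (b) is unavailable.
Exception (c) fails — no current Class E Waiver is held.
Exception (d)'s conditions are all satisfied: a current Annual Clearance is held; the employer's headcount is 19, below the 20 limit; a current General Declaration is held. However, paragraph (n) must be considered: (n) is engaged — assessed value is $349,000, meeting the $346,000 threshold. So (d) is unavailable.
Exception (e) is satisfied on its face — aggregate throughput is 2,500 units, meeting the 2,450 units threshold; the coverage ratio is 17%, under the 19% limit. But applying paragraphs (o)–(p): (o) operates — the qualifying period is 120 days, less than the 125 days limit. (p) is inapplicable (the reportable unit count is 15, not under 14), so (o) stands. Exception (e) does not apply.
No exception applies. The general rule governs.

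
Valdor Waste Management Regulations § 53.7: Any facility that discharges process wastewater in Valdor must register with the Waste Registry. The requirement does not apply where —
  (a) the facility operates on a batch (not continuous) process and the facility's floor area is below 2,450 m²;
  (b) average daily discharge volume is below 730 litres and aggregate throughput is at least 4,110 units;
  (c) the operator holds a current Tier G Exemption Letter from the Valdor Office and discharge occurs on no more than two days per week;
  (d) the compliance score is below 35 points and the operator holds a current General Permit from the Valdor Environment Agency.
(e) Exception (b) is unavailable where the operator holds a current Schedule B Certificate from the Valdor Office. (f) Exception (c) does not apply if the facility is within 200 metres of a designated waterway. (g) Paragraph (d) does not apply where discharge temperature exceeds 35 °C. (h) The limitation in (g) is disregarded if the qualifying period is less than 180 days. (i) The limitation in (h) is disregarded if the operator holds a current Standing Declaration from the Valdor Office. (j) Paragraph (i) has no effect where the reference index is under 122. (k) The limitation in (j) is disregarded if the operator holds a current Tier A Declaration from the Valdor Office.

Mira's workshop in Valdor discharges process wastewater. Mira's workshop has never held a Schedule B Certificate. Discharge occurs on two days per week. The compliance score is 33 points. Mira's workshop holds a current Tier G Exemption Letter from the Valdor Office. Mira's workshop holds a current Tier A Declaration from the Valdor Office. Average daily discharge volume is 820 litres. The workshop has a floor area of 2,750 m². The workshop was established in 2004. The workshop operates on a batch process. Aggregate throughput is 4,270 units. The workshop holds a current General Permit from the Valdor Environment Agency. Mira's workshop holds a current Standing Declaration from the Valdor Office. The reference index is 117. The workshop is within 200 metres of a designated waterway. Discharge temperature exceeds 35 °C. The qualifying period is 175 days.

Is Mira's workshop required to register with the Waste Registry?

Yes — Mira's workshop must register with the Waste Registry.

Exception (a) requires that the facility's floor area is below 2,450 m²; but the facility's floor area is 2,750 m², not below 2,450 m², so (a) is unavailable.
Exception (b) requires that average daily discharge volume is below 730 litres; but average daily discharge volume is 820 litres, not below 730 litres, so (b) is unavailable.
Exception (c): a current Tier G Exemption Letter is held; discharge occurs on no more than two days per week — every condition holds. But: (f) operates against (c): the workshop is within 200 m of a designated waterway. Exception (c) does not apply.
All of (d)'s requirements are met (the compliance score is 33 points, below the 35 points limit; a current General Permit is held). But: (g) operates against (d): discharge temperature exceeds 35 °C. (h) would limit (g) — the qualifying period is 175 days, less than the 180 days limit — but (i) sets (h) aside: (i) applies — a current Standing Declaration is held. (j) would limit (i) — the reference index is 117, under the 122 limit — but (k) sets (j) aside: (k) applies — a current Tier A Declaration is held. So (d) is unavailable.
None of the exceptions is available; § 53.7 applies in full.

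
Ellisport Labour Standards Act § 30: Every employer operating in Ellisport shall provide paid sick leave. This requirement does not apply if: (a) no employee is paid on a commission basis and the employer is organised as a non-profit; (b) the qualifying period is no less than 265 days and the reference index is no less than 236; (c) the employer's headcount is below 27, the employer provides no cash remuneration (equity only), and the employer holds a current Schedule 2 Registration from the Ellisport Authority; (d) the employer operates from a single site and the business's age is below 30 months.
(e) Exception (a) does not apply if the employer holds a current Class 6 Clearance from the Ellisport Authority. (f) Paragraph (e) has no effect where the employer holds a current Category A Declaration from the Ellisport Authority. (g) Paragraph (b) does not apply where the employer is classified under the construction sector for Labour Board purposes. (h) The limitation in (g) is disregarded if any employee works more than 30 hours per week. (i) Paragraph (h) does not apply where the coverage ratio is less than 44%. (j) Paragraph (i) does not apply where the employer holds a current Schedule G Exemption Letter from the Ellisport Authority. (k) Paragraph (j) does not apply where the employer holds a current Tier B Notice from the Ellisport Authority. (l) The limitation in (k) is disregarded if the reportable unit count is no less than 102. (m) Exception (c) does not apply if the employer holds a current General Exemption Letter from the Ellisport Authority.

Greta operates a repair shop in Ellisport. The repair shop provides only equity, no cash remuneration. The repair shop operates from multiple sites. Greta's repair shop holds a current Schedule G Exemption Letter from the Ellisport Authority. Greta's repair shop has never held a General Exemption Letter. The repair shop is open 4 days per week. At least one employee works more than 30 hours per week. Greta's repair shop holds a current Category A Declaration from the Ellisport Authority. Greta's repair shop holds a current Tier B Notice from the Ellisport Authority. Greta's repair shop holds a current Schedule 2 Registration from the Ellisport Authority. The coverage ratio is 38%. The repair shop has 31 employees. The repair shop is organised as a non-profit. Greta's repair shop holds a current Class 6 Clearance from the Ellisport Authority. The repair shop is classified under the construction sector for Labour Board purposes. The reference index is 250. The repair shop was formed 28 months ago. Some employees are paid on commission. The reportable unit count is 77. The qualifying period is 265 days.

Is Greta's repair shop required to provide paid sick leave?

Exception (a) fails — some employees are paid on commission.
All of (b)'s requirements are met (the qualifying period is 265 days, meeting the 265 days threshold; the reference index is 250, meeting the 236 threshold). But applying paragraphs (g)–(l): (g) operates — the repair shop is classified under the construction sector. (h) operates (at least one employee exceeds 30 hours/week), but is displaced by (i): (i) operates — the coverage ratio is 38%, less than the 44% limit. (j) is engaged (a current Schedule G Exemption Letter is held), but is overridden by (k): (k) operates against (j): a current Tier B Notice is held. (l), which would lift (k), is inapplicable — the reportable unit count is 77, short of 102. (b) is therefore removed.
Exception (c) requires that the employer's headcount is below 27; but the employer's headcount is 31, not below 27, so (c) is unavailable.
Exception (d) requires that the employer operates from a single site; but the employer operates from multiple sites, so (d) is unavailable.
No exception is made out. Greta's repair shop falls within the general rule.

Yes — Greta's repair shop must provide paid sick leave.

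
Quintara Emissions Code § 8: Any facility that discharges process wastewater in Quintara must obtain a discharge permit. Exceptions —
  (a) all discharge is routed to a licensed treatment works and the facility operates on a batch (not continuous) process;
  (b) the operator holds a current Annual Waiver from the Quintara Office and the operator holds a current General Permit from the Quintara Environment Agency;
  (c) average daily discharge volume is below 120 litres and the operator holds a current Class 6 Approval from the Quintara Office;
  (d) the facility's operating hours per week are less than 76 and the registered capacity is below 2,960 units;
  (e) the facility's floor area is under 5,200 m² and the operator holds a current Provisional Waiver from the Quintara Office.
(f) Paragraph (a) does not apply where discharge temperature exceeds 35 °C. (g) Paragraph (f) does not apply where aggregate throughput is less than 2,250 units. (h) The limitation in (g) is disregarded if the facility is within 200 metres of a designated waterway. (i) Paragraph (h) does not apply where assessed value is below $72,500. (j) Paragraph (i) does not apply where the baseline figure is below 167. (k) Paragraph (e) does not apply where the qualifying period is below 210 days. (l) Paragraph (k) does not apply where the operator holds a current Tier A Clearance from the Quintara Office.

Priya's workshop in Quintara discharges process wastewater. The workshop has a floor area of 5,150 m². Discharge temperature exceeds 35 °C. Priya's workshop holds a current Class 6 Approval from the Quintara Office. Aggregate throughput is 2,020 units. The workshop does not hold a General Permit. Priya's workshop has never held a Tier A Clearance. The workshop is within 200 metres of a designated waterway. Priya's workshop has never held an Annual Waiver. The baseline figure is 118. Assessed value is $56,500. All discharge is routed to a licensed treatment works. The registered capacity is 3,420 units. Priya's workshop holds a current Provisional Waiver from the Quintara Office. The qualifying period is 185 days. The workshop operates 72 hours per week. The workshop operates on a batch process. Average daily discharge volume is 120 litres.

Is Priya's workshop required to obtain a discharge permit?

Yes — Priya's workshop must obtain a discharge permit.

Exception (a)'s conditions are all satisfied: discharge is routed to a licensed treatment works; the facility operates on a batch process. But applying paragraphs (f)–(j): (f) operates — discharge temperature exceeds 35 °C. (g) would limit (f) — aggregate throughput is 2,020 units, less than the 2,250 units limit — but (h) sets (g) aside: (h) operates against (g): the workshop is within 200 m of a designated waterway. (i) is triggered (assessed value is $56,500, below the $72,500 limit), but yields to (j): (j) operates against (i): the baseline figure is 118, below the 167 limit. So (a) is unavailable.
Exception (b) does not apply: there is no Annual Waiver in force.
Exception (c) requires that average daily discharge volume is below 120 litres; but average daily discharge volume is 120 litres, not below 120 litres, so (c) is unavailable.
Exception (d) requires that the registered capacity is below 2,960 units; but the registered capacity is 3,420 units, not below 2,960 units, so (d) is unavailable.
Exception (e)'s conditions are all satisfied: the facility's floor area is 5,150 m², under the 5,200 m² limit; a current Provisional Waiver is held. Turning to paragraphs (k)–(l): (k) operates against (e): the qualifying period is 185 days, below the 210 days limit. (l) is not engaged (there is no Tier A Clearance in force), so (k) stands. (e) is therefore removed.
No exception is made out. Priya's workshop falls within the general rule.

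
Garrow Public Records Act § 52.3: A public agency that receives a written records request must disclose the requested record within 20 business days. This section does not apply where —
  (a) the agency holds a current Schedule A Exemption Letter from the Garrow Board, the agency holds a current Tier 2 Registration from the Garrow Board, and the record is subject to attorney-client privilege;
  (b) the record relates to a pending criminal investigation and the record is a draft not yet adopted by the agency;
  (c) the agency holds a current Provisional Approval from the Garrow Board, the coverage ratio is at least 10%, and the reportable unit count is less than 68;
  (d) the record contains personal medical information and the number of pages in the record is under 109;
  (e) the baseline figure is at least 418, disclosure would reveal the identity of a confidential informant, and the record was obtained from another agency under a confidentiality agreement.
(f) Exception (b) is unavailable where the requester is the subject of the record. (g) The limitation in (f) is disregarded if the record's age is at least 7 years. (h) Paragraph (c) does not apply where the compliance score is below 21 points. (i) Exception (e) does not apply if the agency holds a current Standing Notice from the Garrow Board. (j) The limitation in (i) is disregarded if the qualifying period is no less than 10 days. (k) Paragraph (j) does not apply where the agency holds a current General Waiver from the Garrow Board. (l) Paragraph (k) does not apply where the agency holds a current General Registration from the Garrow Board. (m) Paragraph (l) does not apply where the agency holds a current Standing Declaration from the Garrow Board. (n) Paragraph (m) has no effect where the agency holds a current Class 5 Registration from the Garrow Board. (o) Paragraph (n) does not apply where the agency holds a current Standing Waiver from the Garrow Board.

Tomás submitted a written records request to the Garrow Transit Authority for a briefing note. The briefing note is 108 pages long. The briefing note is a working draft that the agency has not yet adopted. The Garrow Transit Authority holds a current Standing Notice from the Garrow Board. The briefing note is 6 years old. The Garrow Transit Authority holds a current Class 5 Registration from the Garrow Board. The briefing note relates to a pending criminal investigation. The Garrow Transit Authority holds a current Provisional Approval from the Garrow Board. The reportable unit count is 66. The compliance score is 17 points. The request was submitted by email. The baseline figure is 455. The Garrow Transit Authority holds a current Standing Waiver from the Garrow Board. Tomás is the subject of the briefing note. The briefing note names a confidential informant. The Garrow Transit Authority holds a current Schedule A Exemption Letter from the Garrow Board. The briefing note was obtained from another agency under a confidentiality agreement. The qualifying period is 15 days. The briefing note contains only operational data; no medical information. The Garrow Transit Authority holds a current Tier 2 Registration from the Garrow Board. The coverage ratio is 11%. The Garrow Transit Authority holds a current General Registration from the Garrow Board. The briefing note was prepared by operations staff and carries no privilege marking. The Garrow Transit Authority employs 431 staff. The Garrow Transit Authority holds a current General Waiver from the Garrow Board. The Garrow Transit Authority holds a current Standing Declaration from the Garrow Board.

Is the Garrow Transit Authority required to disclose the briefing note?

Exception (a) requires that the record is subject to attorney-client privilege; but the briefing note carries no privilege marking, so (a) is unavailable.
Exception (b)'s conditions are all satisfied: the briefing note relates to a pending investigation; the briefing note is an unadopted draft. However, paragraphs (f)–(g) must be considered: (f) operates against (b): Tomás is the subject of the briefing note. (g) is not engaged (the record's age is 6 years, short of 7 years), so (f) stands. Exception (b) does not apply.
Exception (c): a current Provisional Approval is held; the coverage ratio is 11%, meeting the 10% threshold; the reportable unit count is 66, less than the 68 limit — every condition holds. However, paragraph (h) must be considered: (h) operates against (c): the compliance score is 17 points, below the 21 points limit. Exception (c) does not apply.
Exception (d) fails — the briefing note contains only operational data.
All of (e)'s requirements are met (the baseline figure is 455, meeting the 418 threshold; the briefing note names a confidential informant; the briefing note was obtained under a confidentiality agreement). Turning to paragraphs (i)–(o): (i) operates against (e): a current Standing Notice is held. (j) would limit (i) — the qualifying period is 15 days, meeting the 10 days threshold — but (k) sets (j) aside: (k) is engaged — a current General Waiver is held. (l) would limit (k) — a current General Registration is held — but (m) sets (l) aside: (m) operates against (l): a current Standing Declaration is held. (n) is engaged (a current Class 5 Registration is held), but is overridden by (o): (o) applies — a current Standing Waiver is held. Exception (e) does not apply.
No exception applies. The general rule governs.

Yes — the Garrow Transit Authority must disclose the briefing note.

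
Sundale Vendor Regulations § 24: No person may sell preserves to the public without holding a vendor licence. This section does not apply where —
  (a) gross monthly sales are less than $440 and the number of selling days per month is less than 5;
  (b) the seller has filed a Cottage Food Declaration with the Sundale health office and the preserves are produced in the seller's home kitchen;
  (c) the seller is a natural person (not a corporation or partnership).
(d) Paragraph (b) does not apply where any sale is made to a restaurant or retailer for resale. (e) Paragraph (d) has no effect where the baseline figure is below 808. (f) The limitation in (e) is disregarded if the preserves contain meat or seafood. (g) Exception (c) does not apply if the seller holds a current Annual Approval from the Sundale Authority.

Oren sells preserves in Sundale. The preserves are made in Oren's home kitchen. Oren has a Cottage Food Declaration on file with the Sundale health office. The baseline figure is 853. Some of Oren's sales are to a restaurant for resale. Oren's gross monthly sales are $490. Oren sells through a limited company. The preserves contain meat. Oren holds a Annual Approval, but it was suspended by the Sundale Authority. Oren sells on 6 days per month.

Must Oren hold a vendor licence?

Yes — Oren must hold a vendor licence.

Exception (a) requires that gross monthly sales are less than $440; but gross monthly sales are $490, not less than $440, so (a) is unavailable.
Exception (b) is satisfied on its face — a Cottage Food Declaration is on file; the preserves are home-kitchen produced. Turning to paragraphs (d)–(f): (d) operates against (b): some sales are to a restaurant for resale. (e), which would lift (d), is inapplicable — the baseline figure is 853, not below 808. So (b) is unavailable.
Exception (c) does not apply: the seller operates through a limited company.
No exception is made out. Oren falls within the general rule.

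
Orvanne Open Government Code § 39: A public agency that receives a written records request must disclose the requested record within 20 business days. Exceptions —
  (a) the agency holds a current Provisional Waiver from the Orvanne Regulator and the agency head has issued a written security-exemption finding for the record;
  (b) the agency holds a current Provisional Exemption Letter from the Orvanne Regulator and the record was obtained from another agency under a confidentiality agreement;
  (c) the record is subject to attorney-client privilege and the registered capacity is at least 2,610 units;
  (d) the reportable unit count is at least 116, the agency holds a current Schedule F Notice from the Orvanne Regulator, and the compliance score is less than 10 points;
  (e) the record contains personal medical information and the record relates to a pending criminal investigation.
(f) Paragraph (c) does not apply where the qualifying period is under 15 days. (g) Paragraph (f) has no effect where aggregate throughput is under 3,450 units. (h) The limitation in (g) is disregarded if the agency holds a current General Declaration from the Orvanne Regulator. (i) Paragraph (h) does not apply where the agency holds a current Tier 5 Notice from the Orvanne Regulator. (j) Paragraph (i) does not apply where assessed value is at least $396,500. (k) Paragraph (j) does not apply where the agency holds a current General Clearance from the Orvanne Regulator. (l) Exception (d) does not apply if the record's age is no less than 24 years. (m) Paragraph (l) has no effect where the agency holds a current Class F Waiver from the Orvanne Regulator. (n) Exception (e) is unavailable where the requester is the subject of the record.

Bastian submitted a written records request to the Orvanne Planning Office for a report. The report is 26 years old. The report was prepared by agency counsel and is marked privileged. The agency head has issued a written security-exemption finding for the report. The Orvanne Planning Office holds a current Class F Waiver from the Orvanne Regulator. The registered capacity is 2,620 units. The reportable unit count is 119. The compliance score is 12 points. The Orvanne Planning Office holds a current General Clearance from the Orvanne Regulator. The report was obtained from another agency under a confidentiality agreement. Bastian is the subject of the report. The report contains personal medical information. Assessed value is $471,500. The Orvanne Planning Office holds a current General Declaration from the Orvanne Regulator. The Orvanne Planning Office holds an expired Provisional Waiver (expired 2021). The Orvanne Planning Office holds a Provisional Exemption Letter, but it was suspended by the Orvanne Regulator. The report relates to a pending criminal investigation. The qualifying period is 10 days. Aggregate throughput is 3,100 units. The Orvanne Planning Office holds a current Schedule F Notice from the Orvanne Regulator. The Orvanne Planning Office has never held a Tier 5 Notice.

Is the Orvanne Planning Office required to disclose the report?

Exception (a) requires that the agency holds a current Provisional Waiver from the Orvanne Regulator; but there is no Provisional Waiver in force, so (a) is unavailable.
Exception (b) requires that the agency holds a current Provisional Exemption Letter from the Orvanne Regulator; but no current Provisional Exemption Letter is held, so (b) is unavailable.
Exception (c): the report is privileged; the registered capacity is 2,620 units, meeting the 2,610 units threshold — every condition holds. Turning to paragraphs (f)–(k): (f) operates against (c): the qualifying period is 10 days, under the 15 days limit. (g) is engaged (aggregate throughput is 3,100 units, under the 3,450 units limit), but is set aside by (h): (h) operates against (g): a current General Declaration is held. (i) is not engaged (there is no Tier 5 Notice in force), so (h) stands. (c) is therefore removed.
Exception (d) requires that the compliance score is less than 10 points; but the compliance score is 12 points, not less than 10 points, so (d) is unavailable.
Exception (e): the report contains personal medical information; the report relates to a pending investigation — every condition holds. But applying paragraph (n): (n) operates against (e): Bastian is the subject of the report. So (e) is unavailable.
Every exception is unavailable, so the rule governs.

Yes — the Orvanne Planning Office must disclose the report.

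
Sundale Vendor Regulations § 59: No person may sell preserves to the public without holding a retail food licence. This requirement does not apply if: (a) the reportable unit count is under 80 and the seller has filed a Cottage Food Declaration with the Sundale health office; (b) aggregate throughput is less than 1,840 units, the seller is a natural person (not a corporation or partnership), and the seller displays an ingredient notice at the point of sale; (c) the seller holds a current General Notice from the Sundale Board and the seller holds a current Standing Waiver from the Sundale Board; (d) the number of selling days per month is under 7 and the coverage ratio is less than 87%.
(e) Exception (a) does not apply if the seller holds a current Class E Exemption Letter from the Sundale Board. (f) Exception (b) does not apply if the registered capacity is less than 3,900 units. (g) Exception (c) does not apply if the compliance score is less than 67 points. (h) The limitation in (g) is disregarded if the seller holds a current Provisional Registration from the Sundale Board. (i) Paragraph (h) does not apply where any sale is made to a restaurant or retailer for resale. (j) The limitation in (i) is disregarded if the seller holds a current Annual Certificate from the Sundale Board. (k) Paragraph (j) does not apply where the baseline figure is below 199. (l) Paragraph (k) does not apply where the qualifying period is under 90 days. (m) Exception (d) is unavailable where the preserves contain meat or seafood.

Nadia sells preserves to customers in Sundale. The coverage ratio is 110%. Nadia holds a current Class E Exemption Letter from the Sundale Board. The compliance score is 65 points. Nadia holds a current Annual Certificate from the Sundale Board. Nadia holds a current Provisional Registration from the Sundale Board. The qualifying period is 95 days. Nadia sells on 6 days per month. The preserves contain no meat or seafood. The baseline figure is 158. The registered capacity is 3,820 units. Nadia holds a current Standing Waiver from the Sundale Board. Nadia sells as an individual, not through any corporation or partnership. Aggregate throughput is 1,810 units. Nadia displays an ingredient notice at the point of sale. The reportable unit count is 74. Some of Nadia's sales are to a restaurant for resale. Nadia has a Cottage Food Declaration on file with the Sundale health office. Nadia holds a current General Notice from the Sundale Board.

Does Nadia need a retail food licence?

Yes — Nadia must hold a retail food licence.

Exception (a)'s conditions are all satisfied: the reportable unit count is 74, under the 80 limit; a Cottage Food Declaration is on file. But: (e) operates against (a): a current Class E Exemption Letter is held. (a) is therefore removed.
All of (b)'s requirements are met (aggregate throughput is 1,810 units, less than the 1,840 units limit; the seller is a natural person; an ingredient notice is displayed). However, paragraph (f) must be considered: (f) operates against (b): the registered capacity is 3,820 units, less than the 3,900 units limit. So (b) is unavailable.
Exception (c)'s conditions are all satisfied: a current General Notice is held; a current Standing Waiver is held. But: (g) operates — the compliance score is 65 points, less than the 67 points limit. (h) applies (a current Provisional Registration is held), but is displaced by (i): (i) is triggered — some sales are to a restaurant for resale. (j) would limit (i) — a current Annual Certificate is held — but (k) sets (j) aside: (k) is engaged — the baseline figure is 158, below the 199 limit. (l), which would lift (k), is inapplicable — the qualifying period is 95 days, not under 90 days. Exception (c) does not apply.
Exception (d) requires that the coverage ratio is less than 87%; but the coverage ratio is 110%, not less than 87%, so (d) is unavailable.
No exception applies. The general rule governs.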